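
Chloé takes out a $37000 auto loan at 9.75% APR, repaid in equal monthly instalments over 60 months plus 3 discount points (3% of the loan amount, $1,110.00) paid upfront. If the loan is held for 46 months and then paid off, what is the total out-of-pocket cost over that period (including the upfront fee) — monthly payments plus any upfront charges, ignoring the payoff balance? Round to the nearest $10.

$37,060

At 9.75% the monthly rate is 0.0081250, so the payment is 37,000 × 0.0081250 / (1 − 1.0081250^−60) = $781.60.
Total outlay = 46 × $781.60 + $1,110.00 = $37,063.60.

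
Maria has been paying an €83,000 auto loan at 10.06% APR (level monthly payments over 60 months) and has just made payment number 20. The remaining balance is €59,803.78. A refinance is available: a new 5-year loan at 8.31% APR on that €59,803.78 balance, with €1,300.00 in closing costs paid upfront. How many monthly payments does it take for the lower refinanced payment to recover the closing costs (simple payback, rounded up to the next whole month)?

Current payment = 83,000 × 10.06%/12 / (1 − (1+0.0083833)^−60) = €1,765.96.
Refinanced payment = 59,803.78 × 0.0069250 / (1 − (1+0.0069250)^−60) = €1,221.50.
Monthly savings = €1,765.96 − €1,221.50 = €544.46.
Break-even = €1,300.00 / €544.46 = 2.39 → 3 months.

3 months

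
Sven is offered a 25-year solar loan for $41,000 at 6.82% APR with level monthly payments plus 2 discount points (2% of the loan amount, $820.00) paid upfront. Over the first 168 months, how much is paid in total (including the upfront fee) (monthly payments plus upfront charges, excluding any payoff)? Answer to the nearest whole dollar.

$48,715

Monthly rate = 6.82%/12 = 0.0056833; payment = 41,000 × 0.0056833 / (1 − (1+0.0056833)^−300) = $285.09.
Total outlay = 168 × $285.09 + $820.00 = $48,715.12.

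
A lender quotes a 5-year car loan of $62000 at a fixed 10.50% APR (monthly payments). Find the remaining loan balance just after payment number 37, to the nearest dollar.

With monthly rate i = 10.5%/12 = 0.0087500, the balance after k of n payments is P · [(1+i)^n − (1+i)^k] / [(1+i)^n − 1].
(1+0.0087500)^60 = 1.68660298 and (1+0.0087500)^37 = 1.38035650, so the balance is 62,000 × (1.68660298 − 1.38035650) / (1.68660298 − 1) = $27,653.95.

$27,654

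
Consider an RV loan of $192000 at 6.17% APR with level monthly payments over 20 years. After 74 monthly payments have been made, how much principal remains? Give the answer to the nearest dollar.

With monthly rate i = 6.17%/12 = 0.0051417, the balance after k of n payments is P · [(1+i)^n − (1+i)^k] / [(1+i)^n − 1].
(1+0.0051417)^240 = 3.42409918 and (1+0.0051417)^74 = 1.46156607, so the balance is 192,000 × (3.42409918 − 1.46156607) / (3.42409918 − 1) = $155,441.81.

$155,442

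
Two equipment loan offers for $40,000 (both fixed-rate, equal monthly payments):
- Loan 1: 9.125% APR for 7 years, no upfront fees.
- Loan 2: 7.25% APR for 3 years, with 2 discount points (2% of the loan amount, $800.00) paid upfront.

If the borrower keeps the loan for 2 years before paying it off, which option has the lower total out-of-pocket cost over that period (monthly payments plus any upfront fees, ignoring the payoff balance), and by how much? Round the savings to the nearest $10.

Loan 1: at 9.125% the monthly rate is 0.0076042, so the payment is 40,000 × 0.0076042 / (1 − 1.0076042^−84) = $646.10.
Loan 2: at 7.25% the monthly rate is 0.0060417, so the payment is 40,000 × 0.0060417 / (1 − 1.0060417^−36) = $1,239.66.
Over 24 months: Loan 1 costs 24 × $646.10 = $15,506.40; Loan 2 costs 24 × $1,239.66 + $800.00 = $30,551.84.
Loan 1 is cheaper by $30,551.84 − $15,506.40 = $15,045.44.

Loan 1 by $15,050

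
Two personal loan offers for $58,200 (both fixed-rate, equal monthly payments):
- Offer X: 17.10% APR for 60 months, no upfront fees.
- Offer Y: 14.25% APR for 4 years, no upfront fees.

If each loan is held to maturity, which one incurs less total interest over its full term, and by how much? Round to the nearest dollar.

Offer X: at 17.10% the monthly rate is 0.0142500, so the payment is 58,200 × 0.0142500 / (1 − 1.0142500^−60) = $1,449.55.
Total interest on Offer X = 60 × $1,449.55 − $58,200 = $28,773.00.
Offer Y: monthly rate = 14.25%/12 = 0.0118750; payment = 58,200 × 0.0118750 / (1 − (1+0.0118750)^−48) = $1,597.71.
Total interest on Offer Y = 48 × $1,597.71 − $58,200 = $18,490.08.
Offer Y is lower by $10,282.92.

Offer Y by $10,283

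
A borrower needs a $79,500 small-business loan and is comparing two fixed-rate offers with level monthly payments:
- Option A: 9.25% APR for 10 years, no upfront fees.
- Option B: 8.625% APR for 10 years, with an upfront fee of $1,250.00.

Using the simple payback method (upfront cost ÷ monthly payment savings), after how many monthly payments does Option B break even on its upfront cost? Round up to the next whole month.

Option A: monthly rate = 9.25%/12 = 0.0077083; payment = 79,500 × 0.0077083 / (1 − (1+0.0077083)^−120) = $1,017.86.
Option B: monthly rate = 8.625%/12 = 0.0071875; payment = 79,500 × 0.0071875 / (1 − (1+0.0071875)^−120) = $991.01.
Monthly savings = $1,017.86 − $991.01 = $26.85.
Break-even = $1,250.00 / $26.85 = 46.55 → 47 months.

47 months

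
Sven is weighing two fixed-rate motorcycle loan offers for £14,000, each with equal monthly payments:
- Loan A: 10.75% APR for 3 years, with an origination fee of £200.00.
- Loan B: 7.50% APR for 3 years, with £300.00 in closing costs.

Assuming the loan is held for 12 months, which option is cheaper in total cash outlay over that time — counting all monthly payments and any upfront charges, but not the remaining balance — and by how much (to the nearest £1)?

Loan B by £154

Loan A: monthly rate = 10.75%/12 = 0.0089583; payment = 14,000 × 0.0089583 / (1 − (1+0.0089583)^−36) = £456.69.
Loan B: at 7.50% the monthly rate is 0.0062500, so the payment is 14,000 × 0.0062500 / (1 − 1.0062500^−36) = £435.49.
Over 12 months: Loan A costs 12 × £456.69 + £200.00 = £5,680.28; Loan B costs 12 × £435.49 + £300.00 = £5,525.88.
Loan B is cheaper by £5,680.28 − £5,525.88 = £154.40.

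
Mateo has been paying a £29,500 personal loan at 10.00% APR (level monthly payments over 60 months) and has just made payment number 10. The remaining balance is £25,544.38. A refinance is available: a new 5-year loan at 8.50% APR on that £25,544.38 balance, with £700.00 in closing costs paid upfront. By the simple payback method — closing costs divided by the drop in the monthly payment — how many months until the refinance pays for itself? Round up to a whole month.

7 months

Current payment = 29,500 × 10%/12 / (1 − (1+0.0083333)^−60) = £626.79.
Refinanced payment = 25,544.38 × 0.0070833 / (1 − (1+0.0070833)^−60) = £524.08.
Monthly savings = £626.79 − £524.08 = £102.71.
Break-even = £700.00 / £102.71 = 6.82 → 7 months.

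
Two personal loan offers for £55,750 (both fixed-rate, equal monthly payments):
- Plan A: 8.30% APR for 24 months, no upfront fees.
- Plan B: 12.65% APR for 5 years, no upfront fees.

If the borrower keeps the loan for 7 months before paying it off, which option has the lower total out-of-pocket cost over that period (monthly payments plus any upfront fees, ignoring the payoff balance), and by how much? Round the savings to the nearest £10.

Plan A: at 8.30% the monthly rate is 0.0069167, so the payment is 55,750 × 0.0069167 / (1 − 1.0069167^−24) = £2,529.06.
Plan B: monthly rate = 12.65%/12 = 0.0105417; payment = 55,750 × 0.0105417 / (1 − (1+0.0105417)^−60) = £1,258.52.
Over 7 months: Plan A costs 7 × £2,529.06 = £17,703.42; Plan B costs 7 × £1,258.52 = £8,809.64.
Plan B is cheaper by £17,703.42 − £8,809.64 = £8,893.78.

Plan B by £8,890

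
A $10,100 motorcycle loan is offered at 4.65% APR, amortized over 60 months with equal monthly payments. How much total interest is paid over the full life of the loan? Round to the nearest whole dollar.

$1,239

Monthly rate = 4.65%/12 = 0.0038750; payment = 10,100 × 0.0038750 / (1 − (1+0.0038750)^−60) = $188.98.
Total paid = 60 × $188.98 = $11,338.80; interest = $11,338.80 − $10,100 = $1,238.80.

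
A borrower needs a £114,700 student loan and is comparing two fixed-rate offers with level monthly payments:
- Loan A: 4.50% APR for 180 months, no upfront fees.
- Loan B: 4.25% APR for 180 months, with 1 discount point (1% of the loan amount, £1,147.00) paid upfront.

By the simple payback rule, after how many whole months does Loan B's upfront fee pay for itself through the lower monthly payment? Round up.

79 months

Loan A: monthly rate = 4.5%/12 = 0.0037500; payment = 114,700 × 0.0037500 / (1 − (1+0.0037500)^−180) = £877.45.
Loan B: monthly rate = 4.25%/12 = 0.0035417; payment = 114,700 × 0.0035417 / (1 − (1+0.0035417)^−180) = £862.86.
Monthly savings = £877.45 − £862.86 = £14.59.
Break-even = £1,147.00 / £14.59 = 78.62 → 79 months.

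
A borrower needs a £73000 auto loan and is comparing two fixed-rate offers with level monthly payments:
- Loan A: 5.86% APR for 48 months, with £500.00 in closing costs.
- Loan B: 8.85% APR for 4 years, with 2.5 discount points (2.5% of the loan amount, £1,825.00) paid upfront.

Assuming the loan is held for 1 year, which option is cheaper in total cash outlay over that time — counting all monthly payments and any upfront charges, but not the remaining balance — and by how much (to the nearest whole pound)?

Loan A: at 5.86% the monthly rate is 0.0048833, so the payment is 73,000 × 0.0048833 / (1 − 1.0048833^−48) = £1,709.73.
Loan B: monthly rate = 8.85%/12 = 0.0073750; payment = 73,000 × 0.0073750 / (1 − (1+0.0073750)^−48) = £1,811.41.
Over 12 months: Loan A costs 12 × £1,709.73 + £500.00 = £21,016.76; Loan B costs 12 × £1,811.41 + £1,825.00 = £23,561.92.
Loan A is cheaper by £23,561.92 − £21,016.76 = £2,545.16.

Loan A by £2,545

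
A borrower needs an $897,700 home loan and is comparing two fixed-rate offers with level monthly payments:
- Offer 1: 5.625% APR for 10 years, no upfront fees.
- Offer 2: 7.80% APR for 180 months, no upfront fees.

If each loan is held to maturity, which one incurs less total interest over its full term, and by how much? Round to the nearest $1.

Offer 1 by $349,829

Offer 1: monthly rate = 5.625%/12 = 0.0046875; payment = 897,700 × 0.0046875 / (1 − (1+0.0046875)^−120) = $9,798.10.
Total interest on Offer 1 = 120 × $9,798.10 − $897,700 = $278,072.00.
Offer 2: at 7.80% the monthly rate is 0.0065000, so the payment is 897,700 × 0.0065000 / (1 − 1.0065000^−180) = $8,475.56.
Total interest on Offer 2 = 180 × $8,475.56 − $897,700 = $627,900.80.
Offer 1 is lower by $349,828.80.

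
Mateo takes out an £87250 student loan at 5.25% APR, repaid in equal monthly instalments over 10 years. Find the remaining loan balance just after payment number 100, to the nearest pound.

£17,889

With monthly rate i = 5.25%/12 = 0.0043750, the balance after k of n payments is P · [(1+i)^n − (1+i)^k] / [(1+i)^n − 1].
(1+0.0043750)^120 = 1.68852421 and (1+0.0043750)^100 = 1.54735303, so the balance is 87,250 × (1.68852421 − 1.54735303) / (1.68852421 − 1) = £17,889.26.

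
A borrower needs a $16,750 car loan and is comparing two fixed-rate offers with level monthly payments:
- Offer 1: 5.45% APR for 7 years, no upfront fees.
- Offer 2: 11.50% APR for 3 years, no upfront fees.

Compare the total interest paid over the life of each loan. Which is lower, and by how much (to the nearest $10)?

Offer 1: at 5.45% the monthly rate is 0.0045417, so the payment is 16,750 × 0.0045417 / (1 − 1.0045417^−84) = $240.30.
Total interest on Offer 1 = 84 × $240.30 − $16,750 = $3,435.20.
Offer 2: at 11.50% the monthly rate is 0.0095833, so the payment is 16,750 × 0.0095833 / (1 − 1.0095833^−36) = $552.35.
Total interest on Offer 2 = 36 × $552.35 − $16,750 = $3,134.60.
Offer 2 is lower by $300.60.

Offer 2 by $300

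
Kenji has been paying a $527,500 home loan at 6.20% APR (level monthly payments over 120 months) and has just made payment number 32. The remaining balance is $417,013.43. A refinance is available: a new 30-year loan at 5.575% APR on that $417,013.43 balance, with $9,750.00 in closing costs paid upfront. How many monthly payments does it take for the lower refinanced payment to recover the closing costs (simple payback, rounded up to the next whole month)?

Current payment = 527,500 × 6.2%/12 / (1 − (1+0.0051667)^−120) = $5,909.45.
Refinanced payment = 417,013.43 × 0.0046458 / (1 − (1+0.0046458)^−360) = $2,387.42.
Monthly savings = $5,909.45 − $2,387.42 = $3,522.03.
Break-even = $9,750.00 / $3,522.03 = 2.77 → 3 months.

3 months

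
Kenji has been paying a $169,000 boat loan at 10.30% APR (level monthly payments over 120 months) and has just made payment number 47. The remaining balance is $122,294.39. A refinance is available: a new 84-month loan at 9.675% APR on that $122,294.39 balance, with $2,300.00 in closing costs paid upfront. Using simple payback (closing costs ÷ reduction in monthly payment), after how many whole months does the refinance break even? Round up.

Current payment = 169,000 × 10.3%/12 / (1 − (1+0.0085833)^−120) = $2,261.52.
Refinanced payment = 122,294.39 × 0.0080625 / (1 − (1+0.0080625)^−84) = $2,009.75.
Monthly savings = $2,261.52 − $2,009.75 = $251.77.
Break-even = $2,300.00 / $251.77 = 9.14 → 10 months.

10 months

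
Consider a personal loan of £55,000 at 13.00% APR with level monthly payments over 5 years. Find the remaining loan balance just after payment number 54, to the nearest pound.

£7,232

With monthly rate i = 13%/12 = 0.0108333, the balance after k of n payments is P · [(1+i)^n − (1+i)^k] / [(1+i)^n − 1].
(1+0.0108333)^60 = 1.90885654 and (1+0.0108333)^54 = 1.78935273, so the balance is 55,000 × (1.90885654 − 1.78935273) / (1.90885654 − 1) = £7,231.84.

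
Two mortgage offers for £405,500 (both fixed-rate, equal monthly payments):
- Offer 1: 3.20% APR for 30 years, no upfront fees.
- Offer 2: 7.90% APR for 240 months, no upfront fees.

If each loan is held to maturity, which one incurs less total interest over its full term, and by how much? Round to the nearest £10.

Offer 1: at 3.20% the monthly rate is 0.0026667, so the payment is 405,500 × 0.0026667 / (1 − 1.0026667^−360) = £1,753.65.
Total interest on Offer 1 = 360 × £1,753.65 − £405,500 = £225,814.00.
Offer 2: monthly rate = 7.9%/12 = 0.0065833; payment = 405,500 × 0.0065833 / (1 − (1+0.0065833)^−240) = £3,366.57.
Total interest on Offer 2 = 240 × £3,366.57 − £405,500 = £402,476.80.
Offer 1 is lower by £176,662.80.

Offer 1 by £176,660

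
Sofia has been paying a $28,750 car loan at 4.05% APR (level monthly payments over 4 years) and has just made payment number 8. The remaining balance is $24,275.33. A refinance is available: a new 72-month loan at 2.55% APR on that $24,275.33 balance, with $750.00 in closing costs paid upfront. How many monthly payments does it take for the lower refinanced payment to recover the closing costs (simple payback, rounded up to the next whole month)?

3 months

Current payment = 28,750 × 4.05%/12 / (1 − (1+0.0033750)^−48) = $649.79.
Refinanced payment = 24,275.33 × 0.0021250 / (1 − (1+0.0021250)^−72) = $363.96.
Monthly savings = $649.79 − $363.96 = $285.83.
Break-even = $750.00 / $285.83 = 2.62 → 3 months.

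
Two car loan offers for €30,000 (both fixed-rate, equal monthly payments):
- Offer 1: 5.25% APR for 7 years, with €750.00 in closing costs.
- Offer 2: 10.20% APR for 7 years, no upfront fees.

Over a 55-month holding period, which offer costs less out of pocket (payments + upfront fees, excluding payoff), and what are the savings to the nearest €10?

Offer 1: at 5.25% the monthly rate is 0.0043750, so the payment is 30,000 × 0.0043750 / (1 − 1.0043750^−84) = €427.55.
Offer 2: at 10.20% the monthly rate is 0.0085000, so the payment is 30,000 × 0.0085000 / (1 − 1.0085000^−84) = €501.14.
Over 55 months: Offer 1 costs 55 × €427.55 + €750.00 = €24,265.25; Offer 2 costs 55 × €501.14 = €27,562.70.
Offer 1 is cheaper by €27,562.70 − €24,265.25 = €3,297.45.

Offer 1 by €3,300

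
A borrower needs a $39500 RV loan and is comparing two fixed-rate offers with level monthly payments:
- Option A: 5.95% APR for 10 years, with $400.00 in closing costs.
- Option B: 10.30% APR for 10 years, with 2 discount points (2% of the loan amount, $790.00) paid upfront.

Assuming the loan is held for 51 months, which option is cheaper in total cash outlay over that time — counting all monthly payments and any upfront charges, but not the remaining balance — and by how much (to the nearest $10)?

Option A by $5,030

Option A: monthly rate = 5.95%/12 = 0.0049583; payment = 39,500 × 0.0049583 / (1 − (1+0.0049583)^−120) = $437.54.
Option B: monthly rate = 10.3%/12 = 0.0085833; payment = 39,500 × 0.0085833 / (1 − (1+0.0085833)^−120) = $528.58.
Over 51 months: Option A costs 51 × $437.54 + $400.00 = $22,714.54; Option B costs 51 × $528.58 + $790.00 = $27,747.58.
Option A is cheaper by $27,747.58 − $22,714.54 = $5,033.04.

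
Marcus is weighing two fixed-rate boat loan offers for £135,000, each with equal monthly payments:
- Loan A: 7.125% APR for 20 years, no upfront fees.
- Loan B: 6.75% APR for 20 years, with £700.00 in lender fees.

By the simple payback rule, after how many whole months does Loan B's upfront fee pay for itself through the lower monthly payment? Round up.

24 months

Loan A: at 7.125% the monthly rate is 0.0059375, so the payment is 135,000 × 0.0059375 / (1 − 1.0059375^−240) = £1,056.81.
Loan B: at 6.75% the monthly rate is 0.0056250, so the payment is 135,000 × 0.0056250 / (1 − 1.0056250^−240) = £1,026.49.
Monthly savings = £1,056.81 − £1,026.49 = £30.32.
Break-even = £700.00 / £30.32 = 23.09 → 24 months.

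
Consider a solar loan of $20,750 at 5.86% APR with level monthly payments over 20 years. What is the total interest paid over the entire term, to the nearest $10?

At 5.86% the monthly rate is 0.0048833, so the payment is 20,750 × 0.0048833 / (1 − 1.0048833^−240) = $146.99.
Total paid = 240 × $146.99 = $35,277.60; interest = $35,277.60 − $20,750 = $14,527.60.

$14,530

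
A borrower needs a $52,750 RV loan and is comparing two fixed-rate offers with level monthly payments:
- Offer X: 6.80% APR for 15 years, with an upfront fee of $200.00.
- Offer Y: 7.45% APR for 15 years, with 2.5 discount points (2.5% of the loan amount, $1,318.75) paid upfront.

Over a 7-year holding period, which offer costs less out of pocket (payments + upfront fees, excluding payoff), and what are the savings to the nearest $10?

Offer X by $2,740

Offer X: monthly rate = 6.8%/12 = 0.0056667; payment = 52,750 × 0.0056667 / (1 − (1+0.0056667)^−180) = $468.25.
Offer Y: monthly rate = 7.45%/12 = 0.0062083; payment = 52,750 × 0.0062083 / (1 − (1+0.0062083)^−180) = $487.50.
Over 84 months: Offer X costs 84 × $468.25 + $200.00 = $39,533.00; Offer Y costs 84 × $487.50 + $1,318.75 = $42,268.75.
Offer X is cheaper by $42,268.75 − $39,533.00 = $2,735.75.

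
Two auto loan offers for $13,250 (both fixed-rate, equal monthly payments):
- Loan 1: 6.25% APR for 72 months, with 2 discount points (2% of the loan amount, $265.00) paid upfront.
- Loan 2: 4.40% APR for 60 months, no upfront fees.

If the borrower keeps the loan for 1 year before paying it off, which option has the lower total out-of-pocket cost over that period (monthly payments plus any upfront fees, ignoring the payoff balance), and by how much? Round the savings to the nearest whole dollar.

Loan 1: at 6.25% the monthly rate is 0.0052083, so the payment is 13,250 × 0.0052083 / (1 − 1.0052083^−72) = $221.16.
Loan 2: monthly rate = 4.4%/12 = 0.0036667; payment = 13,250 × 0.0036667 / (1 − (1+0.0036667)^−60) = $246.42.
Over 12 months: Loan 1 costs 12 × $221.16 + $265.00 = $2,918.92; Loan 2 costs 12 × $246.42 = $2,957.04.
Loan 1 is cheaper by $2,957.04 − $2,918.92 = $38.12.

Loan 1 by $38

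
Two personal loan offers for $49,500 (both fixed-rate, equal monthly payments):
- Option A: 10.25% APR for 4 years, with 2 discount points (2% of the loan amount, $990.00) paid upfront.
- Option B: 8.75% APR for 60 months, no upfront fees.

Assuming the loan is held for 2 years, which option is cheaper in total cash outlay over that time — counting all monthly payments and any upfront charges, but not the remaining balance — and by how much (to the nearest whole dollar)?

Option B by $6,747

Option A: monthly rate = 10.25%/12 = 0.0085417; payment = 49,500 × 0.0085417 / (1 − (1+0.0085417)^−48) = $1,261.40.
Option B: at 8.75% the monthly rate is 0.0072917, so the payment is 49,500 × 0.0072917 / (1 − 1.0072917^−60) = $1,021.54.
Over 24 months: Option A costs 24 × $1,261.40 + $990.00 = $31,263.60; Option B costs 24 × $1,021.54 = $24,516.96.
Option B is cheaper by $31,263.60 − $24,516.96 = $6,746.64.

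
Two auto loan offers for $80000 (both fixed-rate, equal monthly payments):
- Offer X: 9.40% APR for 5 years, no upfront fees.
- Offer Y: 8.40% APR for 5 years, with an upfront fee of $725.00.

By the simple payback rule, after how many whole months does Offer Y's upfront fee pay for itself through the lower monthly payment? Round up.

Offer X: at 9.40% the monthly rate is 0.0078333, so the payment is 80,000 × 0.0078333 / (1 − 1.0078333^−60) = $1,676.24.
Offer Y: at 8.40% the monthly rate is 0.0070000, so the payment is 80,000 × 0.0070000 / (1 − 1.0070000^−60) = $1,637.47.
Monthly savings = $1,676.24 − $1,637.47 = $38.77.
Break-even = $725.00 / $38.77 = 18.70 → 19 months.

19 months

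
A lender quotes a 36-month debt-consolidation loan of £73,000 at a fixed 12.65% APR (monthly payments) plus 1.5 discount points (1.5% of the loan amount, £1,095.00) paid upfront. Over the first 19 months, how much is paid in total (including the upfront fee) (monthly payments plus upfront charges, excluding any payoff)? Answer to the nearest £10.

At 12.65% the monthly rate is 0.0105417, so the payment is 73,000 × 0.0105417 / (1 − 1.0105417^−36) = £2,447.37.
Total outlay = 19 × £2,447.37 + £1,095.00 = £47,595.03.

£47,600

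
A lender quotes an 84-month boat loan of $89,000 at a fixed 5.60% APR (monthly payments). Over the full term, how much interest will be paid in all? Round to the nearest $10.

At 5.60% the monthly rate is 0.0046667, so the payment is 89,000 × 0.0046667 / (1 − 1.0046667^−84) = $1,283.16.
Total paid = 84 × $1,283.16 = $107,785.44; interest = $107,785.44 − $89,000 = $18,785.44.

$18,790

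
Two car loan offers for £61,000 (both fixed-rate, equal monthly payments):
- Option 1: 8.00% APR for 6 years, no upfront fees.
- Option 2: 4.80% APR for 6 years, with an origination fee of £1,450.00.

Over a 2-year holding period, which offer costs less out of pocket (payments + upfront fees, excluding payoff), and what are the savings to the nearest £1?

Option 2 by £777

Option 1: at 8.00% the monthly rate is 0.0066667, so the payment is 61,000 × 0.0066667 / (1 − 1.0066667^−72) = £1,069.53.
Option 2: monthly rate = 4.8%/12 = 0.0040000; payment = 61,000 × 0.0040000 / (1 − (1+0.0040000)^−72) = £976.75.
Over 24 months: Option 1 costs 24 × £1,069.53 = £25,668.72; Option 2 costs 24 × £976.75 + £1,450.00 = £24,892.00.
Option 2 is cheaper by £25,668.72 − £24,892.00 = £776.72.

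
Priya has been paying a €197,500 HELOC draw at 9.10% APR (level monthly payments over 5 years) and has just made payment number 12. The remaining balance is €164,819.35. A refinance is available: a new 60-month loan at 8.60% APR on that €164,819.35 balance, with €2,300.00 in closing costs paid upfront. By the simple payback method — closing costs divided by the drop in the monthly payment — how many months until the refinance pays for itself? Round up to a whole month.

4 months

Current payment = 197,500 × 9.1%/12 / (1 − (1+0.0075833)^−60) = €4,109.37.
Refinanced payment = 164,819.35 × 0.0071667 / (1 − (1+0.0071667)^−60) = €3,389.47.
Monthly savings = €4,109.37 − €3,389.47 = €719.90.
Break-even = €2,300.00 / €719.90 = 3.19 → 4 months.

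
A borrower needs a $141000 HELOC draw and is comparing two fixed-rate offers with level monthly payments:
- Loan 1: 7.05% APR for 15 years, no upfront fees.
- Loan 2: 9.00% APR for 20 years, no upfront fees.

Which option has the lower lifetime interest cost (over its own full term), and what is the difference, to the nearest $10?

Loan 1 by $75,630

Loan 1: at 7.05% the monthly rate is 0.0058750, so the payment is 141,000 × 0.0058750 / (1 − 1.0058750^−180) = $1,271.29.
Total interest on Loan 1 = 180 × $1,271.29 − $141,000 = $87,832.20.
Loan 2: monthly rate = 9%/12 = 0.0075000; payment = 141,000 × 0.0075000 / (1 − (1+0.0075000)^−240) = $1,268.61.
Total interest on Loan 2 = 240 × $1,268.61 − $141,000 = $163,466.40.
Loan 1 is lower by $75,634.20.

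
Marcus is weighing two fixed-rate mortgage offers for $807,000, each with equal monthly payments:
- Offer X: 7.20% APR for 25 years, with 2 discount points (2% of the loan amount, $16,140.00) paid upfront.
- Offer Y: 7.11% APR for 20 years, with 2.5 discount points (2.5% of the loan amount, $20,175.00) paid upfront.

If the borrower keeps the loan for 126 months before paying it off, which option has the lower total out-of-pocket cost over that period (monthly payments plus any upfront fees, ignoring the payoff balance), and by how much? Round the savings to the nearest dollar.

Offer X: monthly rate = 7.2%/12 = 0.0060000; payment = 807,000 × 0.0060000 / (1 − (1+0.0060000)^−300) = $5,807.08.
Offer Y: at 7.11% the monthly rate is 0.0059250, so the payment is 807,000 × 0.0059250 / (1 − 1.0059250^−240) = $6,310.06.
Over 126 months: Offer X costs 126 × $5,807.08 + $16,140.00 = $747,832.08; Offer Y costs 126 × $6,310.06 + $20,175.00 = $815,242.56.
Offer X is cheaper by $815,242.56 − $747,832.08 = $67,410.48.

Offer X by $67,410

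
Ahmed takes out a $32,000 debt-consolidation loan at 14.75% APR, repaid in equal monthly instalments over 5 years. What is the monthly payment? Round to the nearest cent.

At 14.75% the monthly rate is 0.0122917, so the payment is 32,000 × 0.0122917 / (1 − 1.0122917^−60) = $757.08.

$757.08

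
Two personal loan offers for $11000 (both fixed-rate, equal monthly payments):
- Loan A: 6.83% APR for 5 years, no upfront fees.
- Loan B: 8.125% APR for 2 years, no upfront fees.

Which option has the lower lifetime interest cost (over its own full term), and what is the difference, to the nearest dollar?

Loan B by $1,061

Loan A: at 6.83% the monthly rate is 0.0056917, so the payment is 11,000 × 0.0056917 / (1 − 1.0056917^−60) = $216.93.
Total interest on Loan A = 60 × $216.93 − $11,000 = $2,015.80.
Loan B: at 8.125% the monthly rate is 0.0067708, so the payment is 11,000 × 0.0067708 / (1 − 1.0067708^−24) = $498.13.
Total interest on Loan B = 24 × $498.13 − $11,000 = $955.12.
Loan B is lower by $1,060.68.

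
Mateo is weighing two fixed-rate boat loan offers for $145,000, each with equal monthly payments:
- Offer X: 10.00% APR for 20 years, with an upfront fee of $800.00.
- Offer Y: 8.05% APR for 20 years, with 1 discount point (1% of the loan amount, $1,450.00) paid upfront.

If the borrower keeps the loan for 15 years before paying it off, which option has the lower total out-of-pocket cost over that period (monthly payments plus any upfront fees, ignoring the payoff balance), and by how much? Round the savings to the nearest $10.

Offer Y by $32,100

Offer X: monthly rate = 10%/12 = 0.0083333; payment = 145,000 × 0.0083333 / (1 − (1+0.0083333)^−240) = $1,399.28.
Offer Y: monthly rate = 8.05%/12 = 0.0067083; payment = 145,000 × 0.0067083 / (1 − (1+0.0067083)^−240) = $1,217.35.
Over 180 months: Offer X costs 180 × $1,399.28 + $800.00 = $252,670.40; Offer Y costs 180 × $1,217.35 + $1,450.00 = $220,573.00.
Offer Y is cheaper by $252,670.40 − $220,573.00 = $32,097.40.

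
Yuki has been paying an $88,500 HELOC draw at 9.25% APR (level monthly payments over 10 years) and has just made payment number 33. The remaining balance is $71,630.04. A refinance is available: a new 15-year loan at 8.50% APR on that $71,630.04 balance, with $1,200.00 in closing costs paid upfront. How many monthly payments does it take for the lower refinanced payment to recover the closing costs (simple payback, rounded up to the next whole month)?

3 months

Current payment = 88,500 × 9.25%/12 / (1 − (1+0.0077083)^−120) = $1,133.09.
Refinanced payment = 71,630.04 × 0.0070833 / (1 − (1+0.0070833)^−180) = $705.37.
Monthly savings = $1,133.09 − $705.37 = $427.72.
Break-even = $1,200.00 / $427.72 = 2.81 → 3 months.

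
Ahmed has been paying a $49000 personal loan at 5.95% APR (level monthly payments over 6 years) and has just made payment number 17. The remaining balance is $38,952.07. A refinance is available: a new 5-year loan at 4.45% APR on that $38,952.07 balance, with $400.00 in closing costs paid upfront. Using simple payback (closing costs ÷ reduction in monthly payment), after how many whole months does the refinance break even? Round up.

Current payment = 49,000 × 5.95%/12 / (1 − (1+0.0049583)^−72) = $810.92.
Refinanced payment = 38,952.07 × 0.0037083 / (1 − (1+0.0037083)^−60) = $725.30.
Monthly savings = $810.92 − $725.30 = $85.62.
Break-even = $400.00 / $85.62 = 4.67 → 5 months.

5 months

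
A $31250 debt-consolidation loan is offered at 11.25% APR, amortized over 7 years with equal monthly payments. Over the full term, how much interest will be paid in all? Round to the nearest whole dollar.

At 11.25% the monthly rate is 0.0093750, so the payment is 31,250 × 0.0093750 / (1 − 1.0093750^−84) = $539.19.
Total paid = 84 × $539.19 = $45,291.96; interest = $45,291.96 − $31,250 = $14,041.96.

$14,042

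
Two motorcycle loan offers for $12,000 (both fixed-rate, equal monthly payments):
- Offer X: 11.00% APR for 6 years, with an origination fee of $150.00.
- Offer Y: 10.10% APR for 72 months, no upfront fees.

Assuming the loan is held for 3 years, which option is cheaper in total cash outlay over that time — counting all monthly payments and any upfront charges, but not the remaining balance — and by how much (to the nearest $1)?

Offer X: monthly rate = 11%/12 = 0.0091667; payment = 12,000 × 0.0091667 / (1 − (1+0.0091667)^−72) = $228.41.
Offer Y: at 10.10% the monthly rate is 0.0084167, so the payment is 12,000 × 0.0084167 / (1 − 1.0084167^−72) = $222.92.
Over 36 months: Offer X costs 36 × $228.41 + $150.00 = $8,372.76; Offer Y costs 36 × $222.92 = $8,025.12.
Offer Y is cheaper by $8,372.76 − $8,025.12 = $347.64.

Offer Y by $348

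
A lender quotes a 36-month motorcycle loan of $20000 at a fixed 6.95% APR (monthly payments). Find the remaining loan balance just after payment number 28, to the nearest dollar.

$4,810

With monthly rate i = 6.95%/12 = 0.0057917, the balance after k of n payments is P · [(1+i)^n − (1+i)^k] / [(1+i)^n − 1].
(1+0.0057917)^36 = 1.23108826 and (1+0.0057917)^28 = 1.17550620, so the balance is 20,000 × (1.23108826 − 1.17550620) / (1.23108826 − 1) = $4,810.46.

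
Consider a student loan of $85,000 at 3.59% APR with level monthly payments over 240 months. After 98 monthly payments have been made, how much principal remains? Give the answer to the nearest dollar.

$57,419

With monthly rate i = 3.59%/12 = 0.0029917, the balance after k of n payments is P · [(1+i)^n − (1+i)^k] / [(1+i)^n − 1].
(1+0.0029917)^240 = 2.04813194 and (1+0.0029917)^98 = 1.34010190, so the balance is 85,000 × (2.04813194 − 1.34010190) / (2.04813194 − 1) = $57,418.87.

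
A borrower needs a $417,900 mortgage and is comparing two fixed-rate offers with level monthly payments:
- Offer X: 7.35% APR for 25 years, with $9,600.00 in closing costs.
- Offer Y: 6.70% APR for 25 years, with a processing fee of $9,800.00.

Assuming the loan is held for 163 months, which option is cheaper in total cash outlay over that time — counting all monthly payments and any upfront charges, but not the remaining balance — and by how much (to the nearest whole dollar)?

Offer X: at 7.35% the monthly rate is 0.0061250, so the payment is 417,900 × 0.0061250 / (1 − 1.0061250^−300) = $3,047.59.
Offer Y: at 6.70% the monthly rate is 0.0055833, so the payment is 417,900 × 0.0055833 / (1 − 1.0055833^−300) = $2,874.14.
Over 163 months: Offer X costs 163 × $3,047.59 + $9,600.00 = $506,357.17; Offer Y costs 163 × $2,874.14 + $9,800.00 = $478,284.82.
Offer Y is cheaper by $506,357.17 − $478,284.82 = $28,072.35.

Offer Y by $28,072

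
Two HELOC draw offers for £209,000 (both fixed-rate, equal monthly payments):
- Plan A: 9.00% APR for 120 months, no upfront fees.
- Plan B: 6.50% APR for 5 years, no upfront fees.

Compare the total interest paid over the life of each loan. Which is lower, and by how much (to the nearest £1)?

Plan B by £72,343

Plan A: monthly rate = 9%/12 = 0.0075000; payment = 209,000 × 0.0075000 / (1 − (1+0.0075000)^−120) = £2,647.52.
Total interest on Plan A = 120 × £2,647.52 − £209,000 = £108,702.40.
Plan B: monthly rate = 6.5%/12 = 0.0054167; payment = 209,000 × 0.0054167 / (1 − (1+0.0054167)^−60) = £4,089.32.
Total interest on Plan B = 60 × £4,089.32 − £209,000 = £36,359.20.
Plan B is lower by £72,343.20.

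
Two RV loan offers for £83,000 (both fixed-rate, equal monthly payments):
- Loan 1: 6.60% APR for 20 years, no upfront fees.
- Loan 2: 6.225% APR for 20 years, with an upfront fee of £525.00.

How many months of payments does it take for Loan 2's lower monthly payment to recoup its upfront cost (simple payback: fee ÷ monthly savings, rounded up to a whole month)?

Loan 1: at 6.60% the monthly rate is 0.0055000, so the payment is 83,000 × 0.0055000 / (1 − 1.0055000^−240) = £623.72.
Loan 2: at 6.225% the monthly rate is 0.0051875, so the payment is 83,000 × 0.0051875 / (1 − 1.0051875^−240) = £605.46.
Monthly savings = £623.72 − £605.46 = £18.26.
Break-even = £525.00 / £18.26 = 28.75 → 29 months.

29 months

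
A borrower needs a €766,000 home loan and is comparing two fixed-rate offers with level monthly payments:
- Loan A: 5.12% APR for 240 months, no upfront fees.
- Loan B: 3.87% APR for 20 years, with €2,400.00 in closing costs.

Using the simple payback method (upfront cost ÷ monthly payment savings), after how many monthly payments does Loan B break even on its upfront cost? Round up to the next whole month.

5 months

Loan A: monthly rate = 5.12%/12 = 0.0042667; payment = 766,000 × 0.0042667 / (1 − (1+0.0042667)^−240) = €5,106.18.
Loan B: at 3.87% the monthly rate is 0.0032250, so the payment is 766,000 × 0.0032250 / (1 − 1.0032250^−240) = €4,589.51.
Monthly savings = €5,106.18 − €4,589.51 = €516.67.
Break-even = €2,400.00 / €516.67 = 4.65 → 5 months.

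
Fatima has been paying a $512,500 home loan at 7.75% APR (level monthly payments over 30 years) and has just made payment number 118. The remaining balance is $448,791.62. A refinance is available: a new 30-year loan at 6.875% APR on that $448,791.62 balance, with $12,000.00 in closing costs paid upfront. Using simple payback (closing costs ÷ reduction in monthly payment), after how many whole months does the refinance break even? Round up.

17 months

Current payment = 512,500 × 7.75%/12 / (1 − (1+0.0064583)^−360) = $3,671.61.
Refinanced payment = 448,791.62 × 0.0057292 / (1 − (1+0.0057292)^−360) = $2,948.24.
Monthly savings = $3,671.61 − $2,948.24 = $723.37.
Break-even = $12,000.00 / $723.37 = 16.59 → 17 months.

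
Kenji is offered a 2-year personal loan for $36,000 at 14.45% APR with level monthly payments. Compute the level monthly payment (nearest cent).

Monthly rate = 14.45%/12 = 0.0120417; payment = 36,000 × 0.0120417 / (1 − (1+0.0120417)^−24) = $1,736.13.

$1,736.13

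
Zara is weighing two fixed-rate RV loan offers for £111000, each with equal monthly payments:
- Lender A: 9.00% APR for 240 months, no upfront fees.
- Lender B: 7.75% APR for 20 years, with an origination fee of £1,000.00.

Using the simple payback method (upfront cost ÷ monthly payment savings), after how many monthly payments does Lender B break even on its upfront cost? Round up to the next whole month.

Lender A: monthly rate = 9%/12 = 0.0075000; payment = 111,000 × 0.0075000 / (1 − (1+0.0075000)^−240) = £998.70.
Lender B: at 7.75% the monthly rate is 0.0064583, so the payment is 111,000 × 0.0064583 / (1 − 1.0064583^−240) = £911.25.
Monthly savings = £998.70 − £911.25 = £87.45.
Break-even = £1,000.00 / £87.45 = 11.44 → 12 months.

12 months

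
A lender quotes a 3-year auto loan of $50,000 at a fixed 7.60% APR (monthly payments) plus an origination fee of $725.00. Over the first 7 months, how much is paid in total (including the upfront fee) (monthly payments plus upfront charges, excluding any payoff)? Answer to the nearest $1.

Monthly rate = 7.6%/12 = 0.0063333; payment = 50,000 × 0.0063333 / (1 − (1+0.0063333)^−36) = $1,557.61.
Total outlay = 7 × $1,557.61 + $725.00 = $11,628.27.

$11,628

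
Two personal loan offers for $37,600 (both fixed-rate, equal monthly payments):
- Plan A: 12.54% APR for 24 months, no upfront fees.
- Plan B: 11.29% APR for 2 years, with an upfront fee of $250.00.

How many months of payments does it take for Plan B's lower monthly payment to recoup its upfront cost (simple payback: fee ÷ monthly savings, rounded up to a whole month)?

Plan A: monthly rate = 12.54%/12 = 0.0104500; payment = 37,600 × 0.0104500 / (1 − (1+0.0104500)^−24) = $1,779.46.
Plan B: at 11.29% the monthly rate is 0.0094083, so the payment is 37,600 × 0.0094083 / (1 − 1.0094083^−24) = $1,757.52.
Monthly savings = $1,779.46 − $1,757.52 = $21.94.
Break-even = $250.00 / $21.94 = 11.39 → 12 months.

12 months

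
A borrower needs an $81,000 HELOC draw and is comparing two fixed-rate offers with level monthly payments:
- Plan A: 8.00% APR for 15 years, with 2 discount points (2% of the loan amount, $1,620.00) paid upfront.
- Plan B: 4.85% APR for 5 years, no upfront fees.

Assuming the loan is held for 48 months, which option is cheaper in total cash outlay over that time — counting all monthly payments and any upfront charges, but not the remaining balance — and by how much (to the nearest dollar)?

Plan A: monthly rate = 8%/12 = 0.0066667; payment = 81,000 × 0.0066667 / (1 − (1+0.0066667)^−180) = $774.08.
Plan B: monthly rate = 4.85%/12 = 0.0040417; payment = 81,000 × 0.0040417 / (1 − (1+0.0040417)^−60) = $1,523.01.
Over 48 months: Plan A costs 48 × $774.08 + $1,620.00 = $38,775.84; Plan B costs 48 × $1,523.01 = $73,104.48.
Plan A is cheaper by $73,104.48 − $38,775.84 = $34,328.64.

Plan A by $34,329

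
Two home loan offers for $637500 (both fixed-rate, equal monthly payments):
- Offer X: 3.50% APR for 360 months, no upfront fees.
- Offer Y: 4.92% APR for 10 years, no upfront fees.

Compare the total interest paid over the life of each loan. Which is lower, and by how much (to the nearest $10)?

Offer Y by $222,140

Offer X: at 3.50% the monthly rate is 0.0029167, so the payment is 637,500 × 0.0029167 / (1 − 1.0029167^−360) = $2,862.66.
Total interest on Offer X = 360 × $2,862.66 − $637,500 = $393,057.60.
Offer Y: at 4.92% the monthly rate is 0.0041000, so the payment is 637,500 × 0.0041000 / (1 − 1.0041000^−120) = $6,736.78.
Total interest on Offer Y = 120 × $6,736.78 − $637,500 = $170,913.60.
Offer Y is lower by $222,144.00.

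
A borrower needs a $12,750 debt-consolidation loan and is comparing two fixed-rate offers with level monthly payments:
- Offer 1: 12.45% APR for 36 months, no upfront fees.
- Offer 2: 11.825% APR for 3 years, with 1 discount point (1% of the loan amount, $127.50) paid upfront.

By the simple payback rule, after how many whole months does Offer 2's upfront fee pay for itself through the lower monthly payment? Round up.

34 months

Offer 1: monthly rate = 12.45%/12 = 0.0103750; payment = 12,750 × 0.0103750 / (1 − (1+0.0103750)^−36) = $426.23.
Offer 2: at 11.825% the monthly rate is 0.0098542, so the payment is 12,750 × 0.0098542 / (1 − 1.0098542^−36) = $422.42.
Monthly savings = $426.23 − $422.42 = $3.81.
Break-even = $127.50 / $3.81 = 33.46 → 34 months.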